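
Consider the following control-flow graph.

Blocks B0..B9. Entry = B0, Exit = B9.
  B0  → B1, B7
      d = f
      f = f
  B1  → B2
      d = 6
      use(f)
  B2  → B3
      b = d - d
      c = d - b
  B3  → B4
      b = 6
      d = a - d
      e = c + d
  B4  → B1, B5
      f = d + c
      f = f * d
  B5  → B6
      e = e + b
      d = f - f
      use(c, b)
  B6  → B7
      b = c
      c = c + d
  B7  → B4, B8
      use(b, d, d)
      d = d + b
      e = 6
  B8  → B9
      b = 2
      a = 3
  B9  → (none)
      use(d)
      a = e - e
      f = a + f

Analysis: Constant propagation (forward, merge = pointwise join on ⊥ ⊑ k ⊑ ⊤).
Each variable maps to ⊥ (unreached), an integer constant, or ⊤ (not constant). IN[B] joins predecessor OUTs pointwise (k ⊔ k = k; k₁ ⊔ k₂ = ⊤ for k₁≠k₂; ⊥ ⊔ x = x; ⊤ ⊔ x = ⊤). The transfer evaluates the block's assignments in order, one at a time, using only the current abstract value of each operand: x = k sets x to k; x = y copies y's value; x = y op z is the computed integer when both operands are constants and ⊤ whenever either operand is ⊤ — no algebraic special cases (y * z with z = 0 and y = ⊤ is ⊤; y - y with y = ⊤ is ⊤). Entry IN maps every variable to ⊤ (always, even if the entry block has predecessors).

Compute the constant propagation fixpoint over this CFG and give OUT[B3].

Answer: {a: ⊤, b: 6, c: 6, d: ⊤, e: ⊤, f: ⊤}

Derivation:
Converged values:
  B0:  IN=(all ⊤)  OUT=(all ⊤)
  B1:  IN=(all ⊤)  OUT={d:6; rest ⊤}
  B2:  IN={d:6; rest ⊤}  OUT={b:0, c:6, d:6; rest ⊤}
  B3:  IN={b:0, c:6, d:6; rest ⊤}  OUT={b:6, c:6; rest ⊤}
  B4:  IN=(all ⊤)  OUT=(all ⊤)
  B5:  IN=(all ⊤)  OUT=(all ⊤)
  B6:  IN=(all ⊤)  OUT=(all ⊤)
  B7:  IN=(all ⊤)  OUT={e:6; rest ⊤}
  B8:  IN={e:6; rest ⊤}  OUT={a:3, b:2, e:6; rest ⊤}
  B9:  IN={a:3, b:2, e:6; rest ⊤}  OUT={a:0, b:2, e:6; rest ⊤}

Merge at B3: IN[B3] = OUT[B2] = {a: ⊤, b: 0, c: 6, d: 6, e: ⊤, f: ⊤}
Applying B3's transfer function to that IN value gives OUT[B3] (row B3 above).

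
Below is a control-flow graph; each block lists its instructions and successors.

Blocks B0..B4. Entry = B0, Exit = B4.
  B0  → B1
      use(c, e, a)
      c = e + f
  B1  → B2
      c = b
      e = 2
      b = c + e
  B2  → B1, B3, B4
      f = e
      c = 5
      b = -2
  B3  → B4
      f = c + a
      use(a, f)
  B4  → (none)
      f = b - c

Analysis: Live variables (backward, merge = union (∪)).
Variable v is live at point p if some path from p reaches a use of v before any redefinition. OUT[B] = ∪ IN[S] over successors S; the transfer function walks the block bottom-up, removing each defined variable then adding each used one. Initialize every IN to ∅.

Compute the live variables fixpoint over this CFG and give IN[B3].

Answer: {a, b, c}

Trace:
Fixpoint table:
  B0:  IN={a, b, c, e, f}  OUT={a, b}
  B1:  IN={a, b}  OUT={a, e}
  B2:  IN={a, e}  OUT={a, b, c}
  B3:  IN={a, b, c}  OUT={b, c}
  B4:  IN={b, c}  OUT={}

Merge at B3: OUT[B3] = IN[B4] = {b, c}
Applying B3's transfer function to that OUT value gives IN[B3] (row B3 above).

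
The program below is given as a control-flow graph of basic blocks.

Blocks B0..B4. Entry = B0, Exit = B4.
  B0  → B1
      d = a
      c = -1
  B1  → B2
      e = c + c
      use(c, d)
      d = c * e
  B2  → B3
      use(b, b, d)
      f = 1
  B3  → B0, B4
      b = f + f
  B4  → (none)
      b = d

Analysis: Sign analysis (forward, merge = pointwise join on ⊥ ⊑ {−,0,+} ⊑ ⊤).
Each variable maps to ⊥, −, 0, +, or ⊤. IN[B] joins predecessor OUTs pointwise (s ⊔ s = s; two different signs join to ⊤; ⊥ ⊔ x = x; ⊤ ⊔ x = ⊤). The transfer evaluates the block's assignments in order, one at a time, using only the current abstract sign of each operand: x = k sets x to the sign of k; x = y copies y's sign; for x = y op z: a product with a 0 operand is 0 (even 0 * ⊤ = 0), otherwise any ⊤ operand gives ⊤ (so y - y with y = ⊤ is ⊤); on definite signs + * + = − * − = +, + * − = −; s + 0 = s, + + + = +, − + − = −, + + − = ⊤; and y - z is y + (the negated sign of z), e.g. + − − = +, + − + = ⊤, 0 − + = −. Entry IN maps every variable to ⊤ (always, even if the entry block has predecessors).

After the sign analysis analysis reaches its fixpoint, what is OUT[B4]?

Answer: {a: ⊤, b: +, c: -, d: +, e: -, f: +}

Trace:
Fixpoint table:
  B0: | IN=(all ⊤) | OUT={c:-; rest ⊤}
  B1: | IN={c:-; rest ⊤} | OUT={c:-, d:+, e:-; rest ⊤}
  B2: | IN={c:-, d:+, e:-; rest ⊤} | OUT={c:-, d:+, e:-, f:+; rest ⊤}
  B3: | IN={c:-, d:+, e:-, f:+; rest ⊤} | OUT={b:+, c:-, d:+, e:-, f:+; rest ⊤}
  B4: | IN={b:+, c:-, d:+, e:-, f:+; rest ⊤} | OUT={b:+, c:-, d:+, e:-, f:+; rest ⊤}

Merge at B4: IN[B4] = OUT[B3] = {a: ⊤, b: +, c: -, d: +, e: -, f: +}
Applying B4's transfer function to that IN value gives OUT[B4] (row B4 above).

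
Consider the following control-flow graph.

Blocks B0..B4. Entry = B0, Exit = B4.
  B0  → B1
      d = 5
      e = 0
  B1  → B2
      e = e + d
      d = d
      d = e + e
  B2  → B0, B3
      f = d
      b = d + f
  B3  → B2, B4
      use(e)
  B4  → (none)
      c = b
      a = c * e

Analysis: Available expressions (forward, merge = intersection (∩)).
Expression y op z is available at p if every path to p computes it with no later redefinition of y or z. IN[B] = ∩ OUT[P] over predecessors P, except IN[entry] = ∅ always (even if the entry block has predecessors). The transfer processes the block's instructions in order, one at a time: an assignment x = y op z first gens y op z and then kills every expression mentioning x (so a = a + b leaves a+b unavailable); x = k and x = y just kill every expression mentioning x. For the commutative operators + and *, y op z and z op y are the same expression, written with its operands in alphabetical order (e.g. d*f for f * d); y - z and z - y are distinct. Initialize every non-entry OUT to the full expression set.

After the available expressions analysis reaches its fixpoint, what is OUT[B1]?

Answer: {e+e}

Derivation:
Fixpoint table:
  B0:  IN={}  OUT={}
  B1:  IN={}  OUT={e+e}
  B2:  IN={e+e}  OUT={d+f, e+e}
  B3:  IN={d+f, e+e}  OUT={d+f, e+e}
  B4:  IN={d+f, e+e}  OUT={c*e, d+f, e+e}

Merge at B1: IN[B1] = OUT[B0] = {}
Applying B1's transfer function to that IN value gives OUT[B1] (row B1 above).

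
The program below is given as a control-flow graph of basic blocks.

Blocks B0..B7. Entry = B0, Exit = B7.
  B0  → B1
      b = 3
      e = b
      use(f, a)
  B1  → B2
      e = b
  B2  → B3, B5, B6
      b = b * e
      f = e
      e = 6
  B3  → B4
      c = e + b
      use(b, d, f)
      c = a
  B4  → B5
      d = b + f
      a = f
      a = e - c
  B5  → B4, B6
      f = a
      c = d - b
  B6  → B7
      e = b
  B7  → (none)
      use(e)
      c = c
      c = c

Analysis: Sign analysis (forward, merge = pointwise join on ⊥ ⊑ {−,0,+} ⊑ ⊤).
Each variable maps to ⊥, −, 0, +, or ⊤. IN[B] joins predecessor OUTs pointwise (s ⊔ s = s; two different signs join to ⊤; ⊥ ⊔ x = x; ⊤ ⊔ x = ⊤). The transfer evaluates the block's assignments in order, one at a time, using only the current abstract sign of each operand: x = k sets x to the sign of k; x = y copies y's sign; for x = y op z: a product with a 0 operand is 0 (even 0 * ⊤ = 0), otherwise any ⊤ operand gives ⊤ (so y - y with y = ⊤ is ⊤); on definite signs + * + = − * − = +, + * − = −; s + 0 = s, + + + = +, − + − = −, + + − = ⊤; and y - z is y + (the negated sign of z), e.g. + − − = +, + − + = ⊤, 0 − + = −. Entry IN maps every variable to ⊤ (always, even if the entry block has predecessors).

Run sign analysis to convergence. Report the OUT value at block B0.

Fixpoint table:
  B0:   IN=(all ⊤)   OUT={b:+, e:+; rest ⊤}
  B1:   IN={b:+, e:+; rest ⊤}   OUT={b:+, e:+; rest ⊤}
  B2:   IN={b:+, e:+; rest ⊤}   OUT={b:+, e:+, f:+; rest ⊤}
  B3:   IN={b:+, e:+, f:+; rest ⊤}   OUT={b:+, e:+, f:+; rest ⊤}
  B4:   IN={b:+, e:+; rest ⊤}   OUT={b:+, e:+; rest ⊤}
  B5:   IN={b:+, e:+; rest ⊤}   OUT={b:+, e:+; rest ⊤}
  B6:   IN={b:+, e:+; rest ⊤}   OUT={b:+, e:+; rest ⊤}
  B7:   IN={b:+, e:+; rest ⊤}   OUT={b:+, e:+; rest ⊤}

B0 is the boundary node: IN[B0] = {a: ⊤, b: ⊤, c: ⊤, d: ⊤, e: ⊤, f: ⊤}
Applying B0's transfer function to that IN value gives OUT[B0] (row B0 above).

Answer: {a: ⊤, b: +, c: ⊤, d: ⊤, e: +, f: ⊤}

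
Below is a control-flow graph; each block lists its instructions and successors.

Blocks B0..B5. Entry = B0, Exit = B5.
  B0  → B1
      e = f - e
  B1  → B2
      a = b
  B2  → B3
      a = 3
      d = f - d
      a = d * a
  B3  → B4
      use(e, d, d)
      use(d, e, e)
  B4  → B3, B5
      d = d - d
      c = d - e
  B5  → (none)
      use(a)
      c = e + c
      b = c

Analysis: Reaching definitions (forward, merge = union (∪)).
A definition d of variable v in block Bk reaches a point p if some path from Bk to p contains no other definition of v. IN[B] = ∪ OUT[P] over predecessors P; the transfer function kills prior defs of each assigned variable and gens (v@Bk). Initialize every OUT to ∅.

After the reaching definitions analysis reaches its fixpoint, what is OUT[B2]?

Converged values:
  B0:   IN={}   OUT={e@B0}
  B1:   IN={e@B0}   OUT={a@B1, e@B0}
  B2:   IN={a@B1, e@B0}   OUT={a@B2, d@B2, e@B0}
  B3:   IN={a@B2, c@B4, d@B2, d@B4, e@B0}   OUT={a@B2, c@B4, d@B2, d@B4, e@B0}
  B4:   IN={a@B2, c@B4, d@B2, d@B4, e@B0}   OUT={a@B2, c@B4, d@B4, e@B0}
  B5:   IN={a@B2, c@B4, d@B4, e@B0}   OUT={a@B2, b@B5, c@B5, d@B4, e@B0}

Merge at B2: IN[B2] = OUT[B1] = {a@B1, e@B0}
Applying B2's transfer function to that IN value gives OUT[B2] (row B2 above).

Answer: {a@B2, d@B2, e@B0}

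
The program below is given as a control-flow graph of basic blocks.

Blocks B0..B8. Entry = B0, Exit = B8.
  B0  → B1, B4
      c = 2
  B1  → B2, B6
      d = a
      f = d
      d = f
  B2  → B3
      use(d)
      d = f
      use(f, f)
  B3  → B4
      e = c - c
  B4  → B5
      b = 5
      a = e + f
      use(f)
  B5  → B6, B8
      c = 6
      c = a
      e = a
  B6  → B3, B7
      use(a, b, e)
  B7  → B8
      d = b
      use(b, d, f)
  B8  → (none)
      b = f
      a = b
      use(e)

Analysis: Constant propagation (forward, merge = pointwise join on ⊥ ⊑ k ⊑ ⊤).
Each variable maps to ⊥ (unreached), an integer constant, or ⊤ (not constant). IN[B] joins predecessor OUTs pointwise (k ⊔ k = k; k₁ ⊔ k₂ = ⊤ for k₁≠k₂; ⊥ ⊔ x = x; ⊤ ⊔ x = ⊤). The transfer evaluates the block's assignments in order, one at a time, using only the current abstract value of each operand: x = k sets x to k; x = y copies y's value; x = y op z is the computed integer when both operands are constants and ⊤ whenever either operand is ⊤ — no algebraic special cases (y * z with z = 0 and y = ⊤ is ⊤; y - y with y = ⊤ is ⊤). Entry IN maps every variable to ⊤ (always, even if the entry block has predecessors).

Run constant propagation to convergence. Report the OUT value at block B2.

Converged values:
  B0: | IN=(all ⊤) | OUT={c:2; rest ⊤}
  B1: | IN={c:2; rest ⊤} | OUT={c:2; rest ⊤}
  B2: | IN={c:2; rest ⊤} | OUT={c:2; rest ⊤}
  B3: | IN=(all ⊤) | OUT=(all ⊤)
  B4: | IN=(all ⊤) | OUT={b:5; rest ⊤}
  B5: | IN={b:5; rest ⊤} | OUT={b:5; rest ⊤}
  B6: | IN=(all ⊤) | OUT=(all ⊤)
  B7: | IN=(all ⊤) | OUT=(all ⊤)
  B8: | IN=(all ⊤) | OUT=(all ⊤)

Merge at B2: IN[B2] = OUT[B1] = {a: ⊤, b: ⊤, c: 2, d: ⊤, e: ⊤, f: ⊤}
Applying B2's transfer function to that IN value gives OUT[B2] (row B2 above).

Answer: {a: ⊤, b: ⊤, c: 2, d: ⊤, e: ⊤, f: ⊤}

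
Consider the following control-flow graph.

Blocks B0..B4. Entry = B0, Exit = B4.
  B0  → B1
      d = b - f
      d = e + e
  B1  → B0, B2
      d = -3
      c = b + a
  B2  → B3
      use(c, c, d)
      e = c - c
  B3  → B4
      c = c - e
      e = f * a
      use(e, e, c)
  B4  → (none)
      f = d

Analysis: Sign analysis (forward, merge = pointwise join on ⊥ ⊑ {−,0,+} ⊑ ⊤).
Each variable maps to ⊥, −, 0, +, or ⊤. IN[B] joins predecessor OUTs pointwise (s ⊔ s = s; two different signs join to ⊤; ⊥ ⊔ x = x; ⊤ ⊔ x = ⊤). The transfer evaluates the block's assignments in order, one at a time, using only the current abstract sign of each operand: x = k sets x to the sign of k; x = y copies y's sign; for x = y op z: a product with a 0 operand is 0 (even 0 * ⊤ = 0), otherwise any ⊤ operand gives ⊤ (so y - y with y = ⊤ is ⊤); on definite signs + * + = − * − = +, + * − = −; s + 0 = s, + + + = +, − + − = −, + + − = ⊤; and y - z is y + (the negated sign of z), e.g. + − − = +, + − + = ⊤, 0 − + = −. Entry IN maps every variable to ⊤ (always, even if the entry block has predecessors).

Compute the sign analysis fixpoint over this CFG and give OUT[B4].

Converged values:
  B0:  IN=(all ⊤)  OUT=(all ⊤)
  B1:  IN=(all ⊤)  OUT={d:-; rest ⊤}
  B2:  IN={d:-; rest ⊤}  OUT={d:-; rest ⊤}
  B3:  IN={d:-; rest ⊤}  OUT={d:-; rest ⊤}
  B4:  IN={d:-; rest ⊤}  OUT={d:-, f:-; rest ⊤}

Merge at B4: IN[B4] = OUT[B3] = {a: ⊤, b: ⊤, c: ⊤, d: -, e: ⊤, f: ⊤}
Applying B4's transfer function to that IN value gives OUT[B4] (row B4 above).

Answer: {a: ⊤, b: ⊤, c: ⊤, d: -, e: ⊤, f: -}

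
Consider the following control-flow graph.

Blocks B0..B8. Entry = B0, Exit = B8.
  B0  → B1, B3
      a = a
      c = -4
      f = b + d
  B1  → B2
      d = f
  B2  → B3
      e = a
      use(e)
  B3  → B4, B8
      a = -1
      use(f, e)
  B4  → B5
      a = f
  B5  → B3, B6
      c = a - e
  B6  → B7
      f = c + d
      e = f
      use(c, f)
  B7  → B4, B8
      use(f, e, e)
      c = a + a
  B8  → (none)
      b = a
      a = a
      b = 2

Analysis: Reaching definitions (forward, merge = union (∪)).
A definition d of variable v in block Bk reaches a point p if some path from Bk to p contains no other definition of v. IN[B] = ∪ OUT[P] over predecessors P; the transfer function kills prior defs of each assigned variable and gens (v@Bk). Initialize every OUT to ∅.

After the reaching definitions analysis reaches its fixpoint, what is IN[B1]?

Answer: {a@B0, c@B0, f@B0}

Derivation:
Fixpoint table:
  B0:  IN={}  OUT={a@B0, c@B0, f@B0}
  B1:  IN={a@B0, c@B0, f@B0}  OUT={a@B0, c@B0, d@B1, f@B0}
  B2:  IN={a@B0, c@B0, d@B1, f@B0}  OUT={a@B0, c@B0, d@B1, e@B2, f@B0}
  B3:  IN={a@B0, a@B4, c@B0, c@B5, d@B1, e@B2, e@B6, f@B0, f@B6}  OUT={a@B3, c@B0, c@B5, d@B1, e@B2, e@B6, f@B0, f@B6}
  B4:  IN={a@B3, a@B4, c@B0, c@B5, c@B7, d@B1, e@B2, e@B6, f@B0, f@B6}  OUT={a@B4, c@B0, c@B5, c@B7, d@B1, e@B2, e@B6, f@B0, f@B6}
  B5:  IN={a@B4, c@B0, c@B5, c@B7, d@B1, e@B2, e@B6, f@B0, f@B6}  OUT={a@B4, c@B5, d@B1, e@B2, e@B6, f@B0, f@B6}
  B6:  IN={a@B4, c@B5, d@B1, e@B2, e@B6, f@B0, f@B6}  OUT={a@B4, c@B5, d@B1, e@B6, f@B6}
  B7:  IN={a@B4, c@B5, d@B1, e@B6, f@B6}  OUT={a@B4, c@B7, d@B1, e@B6, f@B6}
  B8:  IN={a@B3, a@B4, c@B0, c@B5, c@B7, d@B1, e@B2, e@B6, f@B0, f@B6}  OUT={a@B8, b@B8, c@B0, c@B5, c@B7, d@B1, e@B2, e@B6, f@B0, f@B6}

Merge at B1: IN[B1] = OUT[B0] = {a@B0, c@B0, f@B0}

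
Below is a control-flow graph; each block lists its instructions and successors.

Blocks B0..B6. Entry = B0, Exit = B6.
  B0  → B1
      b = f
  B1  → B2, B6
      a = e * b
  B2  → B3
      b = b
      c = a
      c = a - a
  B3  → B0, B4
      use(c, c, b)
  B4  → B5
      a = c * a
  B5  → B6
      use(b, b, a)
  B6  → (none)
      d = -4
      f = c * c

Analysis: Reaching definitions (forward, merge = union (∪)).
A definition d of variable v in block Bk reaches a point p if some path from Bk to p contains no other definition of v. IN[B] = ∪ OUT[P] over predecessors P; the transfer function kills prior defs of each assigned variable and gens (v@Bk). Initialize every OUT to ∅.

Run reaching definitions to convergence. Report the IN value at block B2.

Converged values:
  B0: | IN={a@B1, b@B2, c@B2} | OUT={a@B1, b@B0, c@B2}
  B1: | IN={a@B1, b@B0, c@B2} | OUT={a@B1, b@B0, c@B2}
  B2: | IN={a@B1, b@B0, c@B2} | OUT={a@B1, b@B2, c@B2}
  B3: | IN={a@B1, b@B2, c@B2} | OUT={a@B1, b@B2, c@B2}
  B4: | IN={a@B1, b@B2, c@B2} | OUT={a@B4, b@B2, c@B2}
  B5: | IN={a@B4, b@B2, c@B2} | OUT={a@B4, b@B2, c@B2}
  B6: | IN={a@B1, a@B4, b@B0, b@B2, c@B2} | OUT={a@B1, a@B4, b@B0, b@B2, c@B2, d@B6, f@B6}

Merge at B2: IN[B2] = OUT[B1] = {a@B1, b@B0, c@B2}

Answer: {a@B1, b@B0, c@B2}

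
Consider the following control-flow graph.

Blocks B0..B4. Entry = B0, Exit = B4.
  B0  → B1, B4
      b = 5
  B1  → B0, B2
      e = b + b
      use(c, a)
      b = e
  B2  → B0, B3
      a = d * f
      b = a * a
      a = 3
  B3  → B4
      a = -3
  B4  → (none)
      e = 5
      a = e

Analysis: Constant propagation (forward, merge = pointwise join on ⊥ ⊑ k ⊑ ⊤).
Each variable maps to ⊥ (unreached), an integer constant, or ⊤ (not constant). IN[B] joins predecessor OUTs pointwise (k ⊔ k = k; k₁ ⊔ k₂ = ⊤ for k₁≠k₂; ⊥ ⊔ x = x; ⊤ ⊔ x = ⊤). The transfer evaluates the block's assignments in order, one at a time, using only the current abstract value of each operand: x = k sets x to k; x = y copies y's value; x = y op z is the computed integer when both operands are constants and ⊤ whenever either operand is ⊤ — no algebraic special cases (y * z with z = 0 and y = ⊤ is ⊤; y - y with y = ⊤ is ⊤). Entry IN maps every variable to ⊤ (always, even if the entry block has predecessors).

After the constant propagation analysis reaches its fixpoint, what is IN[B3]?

Converged values:
  B0:   IN=(all ⊤)   OUT={b:5; rest ⊤}
  B1:   IN={b:5; rest ⊤}   OUT={b:10, e:10; rest ⊤}
  B2:   IN={b:10, e:10; rest ⊤}   OUT={a:3, e:10; rest ⊤}
  B3:   IN={a:3, e:10; rest ⊤}   OUT={a:-3, e:10; rest ⊤}
  B4:   IN=(all ⊤)   OUT={a:5, e:5; rest ⊤}

Merge at B3: IN[B3] = OUT[B2] = {a: 3, b: ⊤, c: ⊤, d: ⊤, e: 10, f: ⊤}

Answer: {a: 3, b: ⊤, c: ⊤, d: ⊤, e: 10, f: ⊤}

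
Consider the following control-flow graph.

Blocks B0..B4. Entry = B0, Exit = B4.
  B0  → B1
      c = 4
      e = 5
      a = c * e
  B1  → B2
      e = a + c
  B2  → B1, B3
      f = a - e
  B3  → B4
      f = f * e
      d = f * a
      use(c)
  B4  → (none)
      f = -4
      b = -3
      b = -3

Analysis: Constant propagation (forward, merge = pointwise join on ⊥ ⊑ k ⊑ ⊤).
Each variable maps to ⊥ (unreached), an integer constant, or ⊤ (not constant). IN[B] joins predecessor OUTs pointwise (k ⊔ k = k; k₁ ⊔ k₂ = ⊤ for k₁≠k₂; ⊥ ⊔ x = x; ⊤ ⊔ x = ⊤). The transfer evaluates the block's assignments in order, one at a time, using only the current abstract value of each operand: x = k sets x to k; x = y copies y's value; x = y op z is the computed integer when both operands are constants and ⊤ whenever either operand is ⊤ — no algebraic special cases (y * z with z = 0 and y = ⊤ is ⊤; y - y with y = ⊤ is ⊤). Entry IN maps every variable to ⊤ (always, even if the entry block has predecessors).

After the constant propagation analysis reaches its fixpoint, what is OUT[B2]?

Fixpoint table:
  B0: | IN=(all ⊤) | OUT={a:20, c:4, e:5; rest ⊤}
  B1: | IN={a:20, c:4; rest ⊤} | OUT={a:20, c:4, e:24; rest ⊤}
  B2: | IN={a:20, c:4, e:24; rest ⊤} | OUT={a:20, c:4, e:24, f:-4; rest ⊤}
  B3: | IN={a:20, c:4, e:24, f:-4; rest ⊤} | OUT={a:20, c:4, d:-1920, e:24, f:-96; rest ⊤}
  B4: | IN={a:20, c:4, d:-1920, e:24, f:-96; rest ⊤} | OUT={a:20, b:-3, c:4, d:-1920, e:24, f:-4; rest ⊤}

Merge at B2: IN[B2] = OUT[B1] = {a: 20, b: ⊤, c: 4, d: ⊤, e: 24, f: ⊤}
Applying B2's transfer function to that IN value gives OUT[B2] (row B2 above).

Answer: {a: 20, b: ⊤, c: 4, d: ⊤, e: 24, f: -4}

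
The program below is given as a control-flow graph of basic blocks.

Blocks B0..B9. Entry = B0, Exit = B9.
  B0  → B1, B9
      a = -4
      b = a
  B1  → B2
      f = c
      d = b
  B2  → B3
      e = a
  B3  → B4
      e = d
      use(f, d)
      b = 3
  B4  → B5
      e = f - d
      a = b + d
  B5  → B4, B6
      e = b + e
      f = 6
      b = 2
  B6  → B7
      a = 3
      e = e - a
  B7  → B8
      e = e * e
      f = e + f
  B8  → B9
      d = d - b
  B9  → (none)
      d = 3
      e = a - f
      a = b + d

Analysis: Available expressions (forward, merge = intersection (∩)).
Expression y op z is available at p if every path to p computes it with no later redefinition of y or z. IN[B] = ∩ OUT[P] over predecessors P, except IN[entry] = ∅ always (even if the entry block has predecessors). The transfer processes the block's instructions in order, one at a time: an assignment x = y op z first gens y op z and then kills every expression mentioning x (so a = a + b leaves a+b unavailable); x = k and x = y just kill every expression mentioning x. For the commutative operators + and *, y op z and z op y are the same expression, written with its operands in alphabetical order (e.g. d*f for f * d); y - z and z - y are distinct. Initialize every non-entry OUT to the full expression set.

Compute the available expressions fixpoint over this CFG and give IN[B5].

Answer: {b+d, f-d}

Derivation:
Converged values:
  B0:   IN={}   OUT={}
  B1:   IN={}   OUT={}
  B2:   IN={}   OUT={}
  B3:   IN={}   OUT={}
  B4:   IN={}   OUT={b+d, f-d}
  B5:   IN={b+d, f-d}   OUT={}
  B6:   IN={}   OUT={}
  B7:   IN={}   OUT={}
  B8:   IN={}   OUT={}
  B9:   IN={}   OUT={b+d}

Merge at B5: IN[B5] = OUT[B4] = {b+d, f-d}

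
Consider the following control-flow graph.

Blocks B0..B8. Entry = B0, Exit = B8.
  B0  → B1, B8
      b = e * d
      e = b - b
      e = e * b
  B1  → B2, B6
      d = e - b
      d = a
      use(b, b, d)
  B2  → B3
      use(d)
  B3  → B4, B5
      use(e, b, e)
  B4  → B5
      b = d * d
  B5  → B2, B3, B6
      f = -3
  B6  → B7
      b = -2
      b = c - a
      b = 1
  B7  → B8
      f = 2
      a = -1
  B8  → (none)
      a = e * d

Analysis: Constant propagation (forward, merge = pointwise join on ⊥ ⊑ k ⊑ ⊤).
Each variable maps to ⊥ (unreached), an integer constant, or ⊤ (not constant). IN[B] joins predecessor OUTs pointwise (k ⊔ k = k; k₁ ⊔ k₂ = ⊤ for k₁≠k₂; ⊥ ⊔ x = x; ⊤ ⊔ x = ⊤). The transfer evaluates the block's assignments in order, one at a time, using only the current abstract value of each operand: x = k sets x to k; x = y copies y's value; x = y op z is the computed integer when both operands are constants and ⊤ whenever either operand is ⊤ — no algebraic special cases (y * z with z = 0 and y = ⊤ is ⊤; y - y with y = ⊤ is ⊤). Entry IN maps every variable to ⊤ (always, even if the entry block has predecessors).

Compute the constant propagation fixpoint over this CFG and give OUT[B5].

Answer: {a: ⊤, b: ⊤, c: ⊤, d: ⊤, e: ⊤, f: -3}

Derivation:
Converged values:
  B0:  IN=(all ⊤)  OUT=(all ⊤)
  B1:  IN=(all ⊤)  OUT=(all ⊤)
  B2:  IN=(all ⊤)  OUT=(all ⊤)
  B3:  IN=(all ⊤)  OUT=(all ⊤)
  B4:  IN=(all ⊤)  OUT=(all ⊤)
  B5:  IN=(all ⊤)  OUT={f:-3; rest ⊤}
  B6:  IN=(all ⊤)  OUT={b:1; rest ⊤}
  B7:  IN={b:1; rest ⊤}  OUT={a:-1, b:1, f:2; rest ⊤}
  B8:  IN=(all ⊤)  OUT=(all ⊤)

Merge at B5: IN[B5] = OUT[B3] ⊔ OUT[B4] = {a: ⊤, b: ⊤, c: ⊤, d: ⊤, e: ⊤, f: ⊤}
Applying B5's transfer function to that IN value gives OUT[B5] (row B5 above).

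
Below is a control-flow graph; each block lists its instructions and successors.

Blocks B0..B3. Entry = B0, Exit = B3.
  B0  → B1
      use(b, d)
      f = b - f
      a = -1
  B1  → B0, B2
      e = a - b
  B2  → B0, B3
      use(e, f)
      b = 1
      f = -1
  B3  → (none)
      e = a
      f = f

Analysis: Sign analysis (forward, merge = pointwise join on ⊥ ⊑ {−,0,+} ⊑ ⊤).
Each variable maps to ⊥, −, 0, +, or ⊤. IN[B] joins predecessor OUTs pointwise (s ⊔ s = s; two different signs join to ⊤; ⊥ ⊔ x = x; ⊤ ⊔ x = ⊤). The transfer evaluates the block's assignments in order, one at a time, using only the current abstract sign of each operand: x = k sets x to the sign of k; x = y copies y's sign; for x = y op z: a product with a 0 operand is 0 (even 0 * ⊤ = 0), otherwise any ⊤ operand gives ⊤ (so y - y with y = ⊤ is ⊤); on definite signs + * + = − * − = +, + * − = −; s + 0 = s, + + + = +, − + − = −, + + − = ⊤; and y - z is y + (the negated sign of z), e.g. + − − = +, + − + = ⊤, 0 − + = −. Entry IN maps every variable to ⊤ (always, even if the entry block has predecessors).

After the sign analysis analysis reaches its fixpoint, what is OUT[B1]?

Answer: {a: -, b: ⊤, c: ⊤, d: ⊤, e: ⊤, f: ⊤}

Working:
Fixpoint table:
  B0: | IN=(all ⊤) | OUT={a:-; rest ⊤}
  B1: | IN={a:-; rest ⊤} | OUT={a:-; rest ⊤}
  B2: | IN={a:-; rest ⊤} | OUT={a:-, b:+, f:-; rest ⊤}
  B3: | IN={a:-, b:+, f:-; rest ⊤} | OUT={a:-, b:+, e:-, f:-; rest ⊤}

Merge at B1: IN[B1] = OUT[B0] = {a: -, b: ⊤, c: ⊤, d: ⊤, e: ⊤, f: ⊤}
Applying B1's transfer function to that IN value gives OUT[B1] (row B1 above).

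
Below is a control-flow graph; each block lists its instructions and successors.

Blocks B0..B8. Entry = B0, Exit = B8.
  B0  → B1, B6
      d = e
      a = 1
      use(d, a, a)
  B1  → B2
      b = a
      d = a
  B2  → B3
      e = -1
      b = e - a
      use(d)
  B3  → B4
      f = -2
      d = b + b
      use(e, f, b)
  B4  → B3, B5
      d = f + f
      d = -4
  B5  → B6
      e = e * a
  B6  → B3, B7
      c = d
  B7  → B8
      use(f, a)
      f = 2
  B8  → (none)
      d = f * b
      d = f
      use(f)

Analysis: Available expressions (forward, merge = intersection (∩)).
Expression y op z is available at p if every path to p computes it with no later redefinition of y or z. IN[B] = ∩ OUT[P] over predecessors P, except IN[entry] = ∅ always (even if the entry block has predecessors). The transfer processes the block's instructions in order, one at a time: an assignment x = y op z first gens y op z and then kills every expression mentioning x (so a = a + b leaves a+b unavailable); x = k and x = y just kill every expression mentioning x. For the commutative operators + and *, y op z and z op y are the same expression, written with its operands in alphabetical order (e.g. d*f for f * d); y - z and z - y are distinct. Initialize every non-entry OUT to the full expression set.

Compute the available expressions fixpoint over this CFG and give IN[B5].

Per-block solution:
  B0:   IN={}   OUT={}
  B1:   IN={}   OUT={}
  B2:   IN={}   OUT={e-a}
  B3:   IN={}   OUT={b+b}
  B4:   IN={b+b}   OUT={b+b, f+f}
  B5:   IN={b+b, f+f}   OUT={b+b, f+f}
  B6:   IN={}   OUT={}
  B7:   IN={}   OUT={}
  B8:   IN={}   OUT={b*f}

Merge at B5: IN[B5] = OUT[B4] = {b+b, f+f}

Answer: {b+b, f+f}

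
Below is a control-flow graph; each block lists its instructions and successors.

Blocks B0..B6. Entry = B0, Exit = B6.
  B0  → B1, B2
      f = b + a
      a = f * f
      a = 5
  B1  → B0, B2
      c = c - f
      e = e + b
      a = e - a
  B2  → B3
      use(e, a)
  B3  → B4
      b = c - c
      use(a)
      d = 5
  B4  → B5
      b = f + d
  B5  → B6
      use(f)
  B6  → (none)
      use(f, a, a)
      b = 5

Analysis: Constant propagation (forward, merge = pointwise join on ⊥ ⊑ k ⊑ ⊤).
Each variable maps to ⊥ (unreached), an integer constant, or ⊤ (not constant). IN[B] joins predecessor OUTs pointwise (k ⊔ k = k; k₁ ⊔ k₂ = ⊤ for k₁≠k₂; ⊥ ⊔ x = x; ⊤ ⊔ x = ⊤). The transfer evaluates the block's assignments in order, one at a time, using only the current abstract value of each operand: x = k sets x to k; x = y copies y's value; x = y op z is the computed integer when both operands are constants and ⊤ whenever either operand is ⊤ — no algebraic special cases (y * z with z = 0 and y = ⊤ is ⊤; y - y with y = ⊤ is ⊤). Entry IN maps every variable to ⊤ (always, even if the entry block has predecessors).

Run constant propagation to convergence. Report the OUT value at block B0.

Answer: {a: 5, b: ⊤, c: ⊤, d: ⊤, e: ⊤, f: ⊤}

Derivation:
Per-block solution:
  B0:   IN=(all ⊤)   OUT={a:5; rest ⊤}
  B1:   IN={a:5; rest ⊤}   OUT=(all ⊤)
  B2:   IN=(all ⊤)   OUT=(all ⊤)
  B3:   IN=(all ⊤)   OUT={d:5; rest ⊤}
  B4:   IN={d:5; rest ⊤}   OUT={d:5; rest ⊤}
  B5:   IN={d:5; rest ⊤}   OUT={d:5; rest ⊤}
  B6:   IN={d:5; rest ⊤}   OUT={b:5, d:5; rest ⊤}

Merge at B0 (entry node, so the boundary value (all ⊤) is joined with the incoming edge(s)): IN[B0] = (all ⊤) ⊔ OUT[B1] = {a: ⊤, b: ⊤, c: ⊤, d: ⊤, e: ⊤, f: ⊤}
Applying B0's transfer function to that IN value gives OUT[B0] (row B0 above).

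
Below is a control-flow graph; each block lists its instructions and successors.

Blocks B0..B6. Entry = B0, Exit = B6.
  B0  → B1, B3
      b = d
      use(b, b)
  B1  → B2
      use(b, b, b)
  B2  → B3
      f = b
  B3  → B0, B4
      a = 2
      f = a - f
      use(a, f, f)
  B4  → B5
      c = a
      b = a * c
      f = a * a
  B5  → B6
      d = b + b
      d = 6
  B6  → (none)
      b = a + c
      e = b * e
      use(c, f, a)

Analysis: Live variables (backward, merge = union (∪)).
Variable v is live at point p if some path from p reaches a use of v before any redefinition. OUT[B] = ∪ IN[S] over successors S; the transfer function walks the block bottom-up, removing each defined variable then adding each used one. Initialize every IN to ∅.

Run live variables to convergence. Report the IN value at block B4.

Fixpoint table:
  B0:  IN={d, e, f}  OUT={b, d, e, f}
  B1:  IN={b, d, e}  OUT={b, d, e}
  B2:  IN={b, d, e}  OUT={d, e, f}
  B3:  IN={d, e, f}  OUT={a, d, e, f}
  B4:  IN={a, e}  OUT={a, b, c, e, f}
  B5:  IN={a, b, c, e, f}  OUT={a, c, e, f}
  B6:  IN={a, c, e, f}  OUT={}

Merge at B4: OUT[B4] = IN[B5] = {a, b, c, e, f}
Applying B4's transfer function to that OUT value gives IN[B4] (row B4 above).

Answer: {a, e}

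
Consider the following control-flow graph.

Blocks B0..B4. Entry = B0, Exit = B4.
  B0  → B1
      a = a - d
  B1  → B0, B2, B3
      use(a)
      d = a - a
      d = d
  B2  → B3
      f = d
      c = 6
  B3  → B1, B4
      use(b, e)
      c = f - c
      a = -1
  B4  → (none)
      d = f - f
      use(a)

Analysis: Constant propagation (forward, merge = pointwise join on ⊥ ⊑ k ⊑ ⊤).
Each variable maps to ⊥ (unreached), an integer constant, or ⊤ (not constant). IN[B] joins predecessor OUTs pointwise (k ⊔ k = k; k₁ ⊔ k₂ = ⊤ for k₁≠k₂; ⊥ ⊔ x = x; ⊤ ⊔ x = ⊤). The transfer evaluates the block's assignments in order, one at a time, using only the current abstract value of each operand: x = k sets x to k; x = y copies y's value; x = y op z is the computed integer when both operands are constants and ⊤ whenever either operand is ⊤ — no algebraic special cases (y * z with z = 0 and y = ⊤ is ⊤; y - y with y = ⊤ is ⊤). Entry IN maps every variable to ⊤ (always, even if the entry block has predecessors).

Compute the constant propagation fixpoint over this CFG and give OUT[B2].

Answer: {a: ⊤, b: ⊤, c: 6, d: ⊤, e: ⊤, f: ⊤}

Working:
Per-block solution:
  B0:   IN=(all ⊤)   OUT=(all ⊤)
  B1:   IN=(all ⊤)   OUT=(all ⊤)
  B2:   IN=(all ⊤)   OUT={c:6; rest ⊤}
  B3:   IN=(all ⊤)   OUT={a:-1; rest ⊤}
  B4:   IN={a:-1; rest ⊤}   OUT={a:-1; rest ⊤}

Merge at B2: IN[B2] = OUT[B1] = {a: ⊤, b: ⊤, c: ⊤, d: ⊤, e: ⊤, f: ⊤}
Applying B2's transfer function to that IN value gives OUT[B2] (row B2 above).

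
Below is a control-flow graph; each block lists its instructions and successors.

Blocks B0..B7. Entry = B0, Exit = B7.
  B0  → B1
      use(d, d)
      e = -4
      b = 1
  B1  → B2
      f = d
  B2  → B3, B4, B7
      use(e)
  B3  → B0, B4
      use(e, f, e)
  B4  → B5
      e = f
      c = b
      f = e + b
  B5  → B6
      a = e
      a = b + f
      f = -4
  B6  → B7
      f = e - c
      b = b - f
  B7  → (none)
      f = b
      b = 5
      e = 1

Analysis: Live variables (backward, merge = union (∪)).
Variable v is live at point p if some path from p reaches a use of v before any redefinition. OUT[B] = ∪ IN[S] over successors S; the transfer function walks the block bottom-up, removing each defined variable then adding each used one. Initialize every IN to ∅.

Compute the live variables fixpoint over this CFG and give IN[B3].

Converged values:
  B0: | IN={d} | OUT={b, d, e}
  B1: | IN={b, d, e} | OUT={b, d, e, f}
  B2: | IN={b, d, e, f} | OUT={b, d, e, f}
  B3: | IN={b, d, e, f} | OUT={b, d, f}
  B4: | IN={b, f} | OUT={b, c, e, f}
  B5: | IN={b, c, e, f} | OUT={b, c, e}
  B6: | IN={b, c, e} | OUT={b}
  B7: | IN={b} | OUT={}

Merge at B3: OUT[B3] = IN[B0] ⊔ IN[B4] = {b, d, f}
Applying B3's transfer function to that OUT value gives IN[B3] (row B3 above).

Answer: {b, d, e, f}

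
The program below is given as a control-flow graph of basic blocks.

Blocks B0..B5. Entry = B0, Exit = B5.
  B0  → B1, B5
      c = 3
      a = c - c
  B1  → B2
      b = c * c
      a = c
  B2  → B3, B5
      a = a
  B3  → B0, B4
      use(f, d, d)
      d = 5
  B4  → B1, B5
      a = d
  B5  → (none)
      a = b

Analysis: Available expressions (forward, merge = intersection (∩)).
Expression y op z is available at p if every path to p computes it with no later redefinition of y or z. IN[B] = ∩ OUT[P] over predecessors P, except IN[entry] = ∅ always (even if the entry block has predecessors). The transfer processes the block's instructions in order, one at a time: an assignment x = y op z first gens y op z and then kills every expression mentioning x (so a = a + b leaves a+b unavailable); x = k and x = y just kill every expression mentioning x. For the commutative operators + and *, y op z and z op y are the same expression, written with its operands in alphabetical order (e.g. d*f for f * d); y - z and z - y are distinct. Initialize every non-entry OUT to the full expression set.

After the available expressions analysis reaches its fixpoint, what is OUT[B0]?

Answer: {c-c}

Derivation:
Fixpoint table:
  B0:   IN={}   OUT={c-c}
  B1:   IN={c-c}   OUT={c*c, c-c}
  B2:   IN={c*c, c-c}   OUT={c*c, c-c}
  B3:   IN={c*c, c-c}   OUT={c*c, c-c}
  B4:   IN={c*c, c-c}   OUT={c*c, c-c}
  B5:   IN={c-c}   OUT={c-c}

Merge at B0 (entry node, so the boundary value {} is joined with the incoming edge(s)): IN[B0] = {} ∩ OUT[B3] = {}
Applying B0's transfer function to that IN value gives OUT[B0] (row B0 above).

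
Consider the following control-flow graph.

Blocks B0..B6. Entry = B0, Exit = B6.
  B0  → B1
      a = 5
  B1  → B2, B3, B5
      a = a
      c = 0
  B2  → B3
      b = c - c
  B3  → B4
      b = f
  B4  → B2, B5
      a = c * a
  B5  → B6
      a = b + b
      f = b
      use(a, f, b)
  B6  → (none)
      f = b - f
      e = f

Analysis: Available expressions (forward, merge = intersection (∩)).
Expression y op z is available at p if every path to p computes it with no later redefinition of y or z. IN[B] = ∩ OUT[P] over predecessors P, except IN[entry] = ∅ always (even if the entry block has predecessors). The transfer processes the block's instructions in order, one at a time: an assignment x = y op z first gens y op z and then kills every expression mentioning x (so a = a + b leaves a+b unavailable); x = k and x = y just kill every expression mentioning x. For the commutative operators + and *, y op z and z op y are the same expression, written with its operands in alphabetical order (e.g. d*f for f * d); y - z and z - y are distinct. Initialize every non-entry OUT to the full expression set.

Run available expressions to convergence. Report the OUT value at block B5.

Answer: {b+b}

Trace:
Per-block solution:
  B0: | IN={} | OUT={}
  B1: | IN={} | OUT={}
  B2: | IN={} | OUT={c-c}
  B3: | IN={} | OUT={}
  B4: | IN={} | OUT={}
  B5: | IN={} | OUT={b+b}
  B6: | IN={b+b} | OUT={b+b}

Merge at B5: IN[B5] = OUT[B1] ∩ OUT[B4] = {}
Applying B5's transfer function to that IN value gives OUT[B5] (row B5 above).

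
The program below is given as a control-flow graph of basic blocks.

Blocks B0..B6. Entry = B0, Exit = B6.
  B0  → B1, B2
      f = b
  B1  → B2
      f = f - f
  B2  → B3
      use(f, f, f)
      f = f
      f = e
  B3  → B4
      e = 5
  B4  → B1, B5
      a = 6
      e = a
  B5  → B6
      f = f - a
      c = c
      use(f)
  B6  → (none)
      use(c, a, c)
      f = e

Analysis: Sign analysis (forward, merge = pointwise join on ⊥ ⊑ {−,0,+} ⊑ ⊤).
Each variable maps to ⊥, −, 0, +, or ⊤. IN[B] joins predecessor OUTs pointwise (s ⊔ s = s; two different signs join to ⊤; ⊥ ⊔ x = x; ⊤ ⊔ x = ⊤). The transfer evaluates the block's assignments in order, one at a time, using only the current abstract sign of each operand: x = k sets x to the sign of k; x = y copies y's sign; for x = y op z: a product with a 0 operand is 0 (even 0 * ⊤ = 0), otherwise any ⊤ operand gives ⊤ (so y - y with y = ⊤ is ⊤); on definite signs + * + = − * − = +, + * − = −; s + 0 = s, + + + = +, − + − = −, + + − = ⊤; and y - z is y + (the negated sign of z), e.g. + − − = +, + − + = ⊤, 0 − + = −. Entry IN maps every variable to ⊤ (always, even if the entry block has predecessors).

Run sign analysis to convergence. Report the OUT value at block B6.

Answer: {a: +, b: ⊤, c: ⊤, d: ⊤, e: +, f: +}

Trace:
Converged values:
  B0:   IN=(all ⊤)   OUT=(all ⊤)
  B1:   IN=(all ⊤)   OUT=(all ⊤)
  B2:   IN=(all ⊤)   OUT=(all ⊤)
  B3:   IN=(all ⊤)   OUT={e:+; rest ⊤}
  B4:   IN={e:+; rest ⊤}   OUT={a:+, e:+; rest ⊤}
  B5:   IN={a:+, e:+; rest ⊤}   OUT={a:+, e:+; rest ⊤}
  B6:   IN={a:+, e:+; rest ⊤}   OUT={a:+, e:+, f:+; rest ⊤}

Merge at B6: IN[B6] = OUT[B5] = {a: +, b: ⊤, c: ⊤, d: ⊤, e: +, f: ⊤}
Applying B6's transfer function to that IN value gives OUT[B6] (row B6 above).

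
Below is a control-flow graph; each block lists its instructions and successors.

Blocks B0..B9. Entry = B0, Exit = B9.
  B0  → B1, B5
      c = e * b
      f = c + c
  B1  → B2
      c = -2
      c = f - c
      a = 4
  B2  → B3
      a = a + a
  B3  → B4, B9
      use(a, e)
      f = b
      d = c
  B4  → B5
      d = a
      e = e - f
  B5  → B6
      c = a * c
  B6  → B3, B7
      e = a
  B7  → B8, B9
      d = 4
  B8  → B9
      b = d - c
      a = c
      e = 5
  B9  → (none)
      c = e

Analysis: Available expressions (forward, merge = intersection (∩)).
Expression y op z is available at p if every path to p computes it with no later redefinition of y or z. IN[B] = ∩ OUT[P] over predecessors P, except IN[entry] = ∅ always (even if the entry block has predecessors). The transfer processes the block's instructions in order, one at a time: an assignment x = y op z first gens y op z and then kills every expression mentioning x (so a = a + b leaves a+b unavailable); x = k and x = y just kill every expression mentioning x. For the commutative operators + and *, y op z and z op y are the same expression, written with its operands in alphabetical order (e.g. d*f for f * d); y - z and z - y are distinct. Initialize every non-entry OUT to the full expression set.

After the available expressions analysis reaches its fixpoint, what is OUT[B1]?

Per-block solution:
  B0: | IN={} | OUT={b*e, c+c}
  B1: | IN={b*e, c+c} | OUT={b*e}
  B2: | IN={b*e} | OUT={b*e}
  B3: | IN={} | OUT={}
  B4: | IN={} | OUT={}
  B5: | IN={} | OUT={}
  B6: | IN={} | OUT={}
  B7: | IN={} | OUT={}
  B8: | IN={} | OUT={d-c}
  B9: | IN={} | OUT={}

Merge at B1: IN[B1] = OUT[B0] = {b*e, c+c}
Applying B1's transfer function to that IN value gives OUT[B1] (row B1 above).

Answer: {b*e}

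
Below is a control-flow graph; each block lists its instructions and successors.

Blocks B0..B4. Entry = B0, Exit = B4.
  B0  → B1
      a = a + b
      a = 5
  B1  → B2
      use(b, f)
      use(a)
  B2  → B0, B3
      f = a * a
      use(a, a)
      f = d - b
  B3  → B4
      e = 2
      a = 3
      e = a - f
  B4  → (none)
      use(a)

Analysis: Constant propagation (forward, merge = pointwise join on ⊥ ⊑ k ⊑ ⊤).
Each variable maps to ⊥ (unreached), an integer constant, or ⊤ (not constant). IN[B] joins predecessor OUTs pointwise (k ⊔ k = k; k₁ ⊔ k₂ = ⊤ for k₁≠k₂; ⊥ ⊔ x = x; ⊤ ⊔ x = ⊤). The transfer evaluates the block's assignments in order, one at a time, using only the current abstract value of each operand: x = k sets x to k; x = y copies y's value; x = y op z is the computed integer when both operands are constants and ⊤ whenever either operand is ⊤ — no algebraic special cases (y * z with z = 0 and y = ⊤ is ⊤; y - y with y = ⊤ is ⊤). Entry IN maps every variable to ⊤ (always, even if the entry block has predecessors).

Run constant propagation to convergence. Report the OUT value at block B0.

Converged values:
  B0:   IN=(all ⊤)   OUT={a:5; rest ⊤}
  B1:   IN={a:5; rest ⊤}   OUT={a:5; rest ⊤}
  B2:   IN={a:5; rest ⊤}   OUT={a:5; rest ⊤}
  B3:   IN={a:5; rest ⊤}   OUT={a:3; rest ⊤}
  B4:   IN={a:3; rest ⊤}   OUT={a:3; rest ⊤}

Merge at B0 (entry node, so the boundary value (all ⊤) is joined with the incoming edge(s)): IN[B0] = (all ⊤) ⊔ OUT[B2] = {a: ⊤, b: ⊤, c: ⊤, d: ⊤, e: ⊤, f: ⊤}
Applying B0's transfer function to that IN value gives OUT[B0] (row B0 above).

Answer: {a: 5, b: ⊤, c: ⊤, d: ⊤, e: ⊤, f: ⊤}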